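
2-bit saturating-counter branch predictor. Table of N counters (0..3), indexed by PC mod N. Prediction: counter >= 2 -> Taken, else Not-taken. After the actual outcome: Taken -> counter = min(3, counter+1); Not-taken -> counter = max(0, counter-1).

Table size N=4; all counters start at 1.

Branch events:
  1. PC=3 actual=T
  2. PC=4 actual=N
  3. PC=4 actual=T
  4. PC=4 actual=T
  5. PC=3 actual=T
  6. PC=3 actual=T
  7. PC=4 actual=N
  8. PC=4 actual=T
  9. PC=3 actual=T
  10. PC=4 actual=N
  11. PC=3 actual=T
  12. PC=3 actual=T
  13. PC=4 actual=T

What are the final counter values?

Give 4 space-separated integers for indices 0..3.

Ev 1: PC=3 idx=3 pred=N actual=T -> ctr[3]=2
Ev 2: PC=4 idx=0 pred=N actual=N -> ctr[0]=0
Ev 3: PC=4 idx=0 pred=N actual=T -> ctr[0]=1
Ev 4: PC=4 idx=0 pred=N actual=T -> ctr[0]=2
Ev 5: PC=3 idx=3 pred=T actual=T -> ctr[3]=3
Ev 6: PC=3 idx=3 pred=T actual=T -> ctr[3]=3
Ev 7: PC=4 idx=0 pred=T actual=N -> ctr[0]=1
Ev 8: PC=4 idx=0 pred=N actual=T -> ctr[0]=2
Ev 9: PC=3 idx=3 pred=T actual=T -> ctr[3]=3
Ev 10: PC=4 idx=0 pred=T actual=N -> ctr[0]=1
Ev 11: PC=3 idx=3 pred=T actual=T -> ctr[3]=3
Ev 12: PC=3 idx=3 pred=T actual=T -> ctr[3]=3
Ev 13: PC=4 idx=0 pred=N actual=T -> ctr[0]=2

Answer: 2 1 1 3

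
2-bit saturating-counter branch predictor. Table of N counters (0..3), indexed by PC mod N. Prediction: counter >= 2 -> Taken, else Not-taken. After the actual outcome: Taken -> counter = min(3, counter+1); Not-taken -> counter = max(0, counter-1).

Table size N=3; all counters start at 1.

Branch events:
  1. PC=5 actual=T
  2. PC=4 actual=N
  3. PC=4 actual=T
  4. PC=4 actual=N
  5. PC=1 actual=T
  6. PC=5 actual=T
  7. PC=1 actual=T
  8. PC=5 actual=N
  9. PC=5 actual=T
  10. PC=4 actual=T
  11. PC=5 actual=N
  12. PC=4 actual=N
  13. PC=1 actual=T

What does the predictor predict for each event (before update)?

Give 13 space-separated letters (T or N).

Ev 1: PC=5 idx=2 pred=N actual=T -> ctr[2]=2
Ev 2: PC=4 idx=1 pred=N actual=N -> ctr[1]=0
Ev 3: PC=4 idx=1 pred=N actual=T -> ctr[1]=1
Ev 4: PC=4 idx=1 pred=N actual=N -> ctr[1]=0
Ev 5: PC=1 idx=1 pred=N actual=T -> ctr[1]=1
Ev 6: PC=5 idx=2 pred=T actual=T -> ctr[2]=3
Ev 7: PC=1 idx=1 pred=N actual=T -> ctr[1]=2
Ev 8: PC=5 idx=2 pred=T actual=N -> ctr[2]=2
Ev 9: PC=5 idx=2 pred=T actual=T -> ctr[2]=3
Ev 10: PC=4 idx=1 pred=T actual=T -> ctr[1]=3
Ev 11: PC=5 idx=2 pred=T actual=N -> ctr[2]=2
Ev 12: PC=4 idx=1 pred=T actual=N -> ctr[1]=2
Ev 13: PC=1 idx=1 pred=T actual=T -> ctr[1]=3

Answer: N N N N N T N T T T T T T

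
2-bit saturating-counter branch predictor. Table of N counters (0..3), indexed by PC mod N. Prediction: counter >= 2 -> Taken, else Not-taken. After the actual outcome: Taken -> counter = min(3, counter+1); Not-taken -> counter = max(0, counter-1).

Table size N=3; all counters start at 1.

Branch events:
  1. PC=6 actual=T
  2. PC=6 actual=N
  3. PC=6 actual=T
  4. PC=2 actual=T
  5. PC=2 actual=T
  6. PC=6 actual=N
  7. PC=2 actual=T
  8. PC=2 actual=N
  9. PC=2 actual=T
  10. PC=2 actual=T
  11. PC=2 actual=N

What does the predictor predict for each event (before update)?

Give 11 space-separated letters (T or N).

Ev 1: PC=6 idx=0 pred=N actual=T -> ctr[0]=2
Ev 2: PC=6 idx=0 pred=T actual=N -> ctr[0]=1
Ev 3: PC=6 idx=0 pred=N actual=T -> ctr[0]=2
Ev 4: PC=2 idx=2 pred=N actual=T -> ctr[2]=2
Ev 5: PC=2 idx=2 pred=T actual=T -> ctr[2]=3
Ev 6: PC=6 idx=0 pred=T actual=N -> ctr[0]=1
Ev 7: PC=2 idx=2 pred=T actual=T -> ctr[2]=3
Ev 8: PC=2 idx=2 pred=T actual=N -> ctr[2]=2
Ev 9: PC=2 idx=2 pred=T actual=T -> ctr[2]=3
Ev 10: PC=2 idx=2 pred=T actual=T -> ctr[2]=3
Ev 11: PC=2 idx=2 pred=T actual=N -> ctr[2]=2

Answer: N T N N T T T T T T T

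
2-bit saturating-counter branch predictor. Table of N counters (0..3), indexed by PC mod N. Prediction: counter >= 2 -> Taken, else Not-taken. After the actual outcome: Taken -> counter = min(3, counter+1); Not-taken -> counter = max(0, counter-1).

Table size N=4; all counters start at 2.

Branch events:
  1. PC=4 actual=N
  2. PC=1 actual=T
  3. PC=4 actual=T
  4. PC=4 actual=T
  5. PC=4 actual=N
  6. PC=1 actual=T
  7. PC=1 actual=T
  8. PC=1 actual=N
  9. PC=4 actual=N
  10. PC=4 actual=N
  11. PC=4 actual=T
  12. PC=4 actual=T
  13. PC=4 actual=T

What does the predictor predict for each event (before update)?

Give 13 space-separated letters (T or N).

Ev 1: PC=4 idx=0 pred=T actual=N -> ctr[0]=1
Ev 2: PC=1 idx=1 pred=T actual=T -> ctr[1]=3
Ev 3: PC=4 idx=0 pred=N actual=T -> ctr[0]=2
Ev 4: PC=4 idx=0 pred=T actual=T -> ctr[0]=3
Ev 5: PC=4 idx=0 pred=T actual=N -> ctr[0]=2
Ev 6: PC=1 idx=1 pred=T actual=T -> ctr[1]=3
Ev 7: PC=1 idx=1 pred=T actual=T -> ctr[1]=3
Ev 8: PC=1 idx=1 pred=T actual=N -> ctr[1]=2
Ev 9: PC=4 idx=0 pred=T actual=N -> ctr[0]=1
Ev 10: PC=4 idx=0 pred=N actual=N -> ctr[0]=0
Ev 11: PC=4 idx=0 pred=N actual=T -> ctr[0]=1
Ev 12: PC=4 idx=0 pred=N actual=T -> ctr[0]=2
Ev 13: PC=4 idx=0 pred=T actual=T -> ctr[0]=3

Answer: T T N T T T T T T N N N T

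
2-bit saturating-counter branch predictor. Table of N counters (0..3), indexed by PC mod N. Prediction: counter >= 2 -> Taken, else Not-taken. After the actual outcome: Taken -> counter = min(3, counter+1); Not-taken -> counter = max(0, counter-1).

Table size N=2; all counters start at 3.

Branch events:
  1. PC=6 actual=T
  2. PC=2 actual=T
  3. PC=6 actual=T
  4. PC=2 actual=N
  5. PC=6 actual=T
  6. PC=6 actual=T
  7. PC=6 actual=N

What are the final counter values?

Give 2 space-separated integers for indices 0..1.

Answer: 2 3

Derivation:
Ev 1: PC=6 idx=0 pred=T actual=T -> ctr[0]=3
Ev 2: PC=2 idx=0 pred=T actual=T -> ctr[0]=3
Ev 3: PC=6 idx=0 pred=T actual=T -> ctr[0]=3
Ev 4: PC=2 idx=0 pred=T actual=N -> ctr[0]=2
Ev 5: PC=6 idx=0 pred=T actual=T -> ctr[0]=3
Ev 6: PC=6 idx=0 pred=T actual=T -> ctr[0]=3
Ev 7: PC=6 idx=0 pred=T actual=N -> ctr[0]=2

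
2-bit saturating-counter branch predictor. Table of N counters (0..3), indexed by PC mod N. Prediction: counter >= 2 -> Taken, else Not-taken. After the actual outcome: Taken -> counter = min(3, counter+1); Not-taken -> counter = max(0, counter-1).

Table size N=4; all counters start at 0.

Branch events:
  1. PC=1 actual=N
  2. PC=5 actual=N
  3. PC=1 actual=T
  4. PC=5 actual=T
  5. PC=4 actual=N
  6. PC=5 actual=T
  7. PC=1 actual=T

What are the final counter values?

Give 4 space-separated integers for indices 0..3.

Ev 1: PC=1 idx=1 pred=N actual=N -> ctr[1]=0
Ev 2: PC=5 idx=1 pred=N actual=N -> ctr[1]=0
Ev 3: PC=1 idx=1 pred=N actual=T -> ctr[1]=1
Ev 4: PC=5 idx=1 pred=N actual=T -> ctr[1]=2
Ev 5: PC=4 idx=0 pred=N actual=N -> ctr[0]=0
Ev 6: PC=5 idx=1 pred=T actual=T -> ctr[1]=3
Ev 7: PC=1 idx=1 pred=T actual=T -> ctr[1]=3

Answer: 0 3 0 0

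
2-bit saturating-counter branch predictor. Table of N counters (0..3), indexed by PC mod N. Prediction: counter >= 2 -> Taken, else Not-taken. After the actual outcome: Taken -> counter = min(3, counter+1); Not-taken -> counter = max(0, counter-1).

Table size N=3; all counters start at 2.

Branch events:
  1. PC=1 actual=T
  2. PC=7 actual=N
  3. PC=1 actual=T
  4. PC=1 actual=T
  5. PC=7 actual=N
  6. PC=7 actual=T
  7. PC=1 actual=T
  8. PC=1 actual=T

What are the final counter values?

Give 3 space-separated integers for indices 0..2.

Answer: 2 3 2

Derivation:
Ev 1: PC=1 idx=1 pred=T actual=T -> ctr[1]=3
Ev 2: PC=7 idx=1 pred=T actual=N -> ctr[1]=2
Ev 3: PC=1 idx=1 pred=T actual=T -> ctr[1]=3
Ev 4: PC=1 idx=1 pred=T actual=T -> ctr[1]=3
Ev 5: PC=7 idx=1 pred=T actual=N -> ctr[1]=2
Ev 6: PC=7 idx=1 pred=T actual=T -> ctr[1]=3
Ev 7: PC=1 idx=1 pred=T actual=T -> ctr[1]=3
Ev 8: PC=1 idx=1 pred=T actual=T -> ctr[1]=3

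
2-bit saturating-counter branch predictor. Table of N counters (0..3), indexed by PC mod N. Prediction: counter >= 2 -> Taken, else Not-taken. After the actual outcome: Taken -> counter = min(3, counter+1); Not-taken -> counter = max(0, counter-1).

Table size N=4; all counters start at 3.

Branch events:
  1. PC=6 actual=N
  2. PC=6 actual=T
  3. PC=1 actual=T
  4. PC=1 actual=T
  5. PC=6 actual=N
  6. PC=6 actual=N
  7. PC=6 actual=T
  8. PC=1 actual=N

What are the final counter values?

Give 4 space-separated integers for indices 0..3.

Ev 1: PC=6 idx=2 pred=T actual=N -> ctr[2]=2
Ev 2: PC=6 idx=2 pred=T actual=T -> ctr[2]=3
Ev 3: PC=1 idx=1 pred=T actual=T -> ctr[1]=3
Ev 4: PC=1 idx=1 pred=T actual=T -> ctr[1]=3
Ev 5: PC=6 idx=2 pred=T actual=N -> ctr[2]=2
Ev 6: PC=6 idx=2 pred=T actual=N -> ctr[2]=1
Ev 7: PC=6 idx=2 pred=N actual=T -> ctr[2]=2
Ev 8: PC=1 idx=1 pred=T actual=N -> ctr[1]=2

Answer: 3 2 2 3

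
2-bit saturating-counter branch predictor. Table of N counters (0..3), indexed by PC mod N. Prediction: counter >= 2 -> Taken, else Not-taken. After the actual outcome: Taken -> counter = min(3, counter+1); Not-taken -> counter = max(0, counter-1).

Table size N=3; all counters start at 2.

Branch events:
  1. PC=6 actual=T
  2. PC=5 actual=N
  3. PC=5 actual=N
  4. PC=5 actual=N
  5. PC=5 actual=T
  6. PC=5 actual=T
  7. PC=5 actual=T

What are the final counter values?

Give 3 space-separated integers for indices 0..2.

Ev 1: PC=6 idx=0 pred=T actual=T -> ctr[0]=3
Ev 2: PC=5 idx=2 pred=T actual=N -> ctr[2]=1
Ev 3: PC=5 idx=2 pred=N actual=N -> ctr[2]=0
Ev 4: PC=5 idx=2 pred=N actual=N -> ctr[2]=0
Ev 5: PC=5 idx=2 pred=N actual=T -> ctr[2]=1
Ev 6: PC=5 idx=2 pred=N actual=T -> ctr[2]=2
Ev 7: PC=5 idx=2 pred=T actual=T -> ctr[2]=3

Answer: 3 2 3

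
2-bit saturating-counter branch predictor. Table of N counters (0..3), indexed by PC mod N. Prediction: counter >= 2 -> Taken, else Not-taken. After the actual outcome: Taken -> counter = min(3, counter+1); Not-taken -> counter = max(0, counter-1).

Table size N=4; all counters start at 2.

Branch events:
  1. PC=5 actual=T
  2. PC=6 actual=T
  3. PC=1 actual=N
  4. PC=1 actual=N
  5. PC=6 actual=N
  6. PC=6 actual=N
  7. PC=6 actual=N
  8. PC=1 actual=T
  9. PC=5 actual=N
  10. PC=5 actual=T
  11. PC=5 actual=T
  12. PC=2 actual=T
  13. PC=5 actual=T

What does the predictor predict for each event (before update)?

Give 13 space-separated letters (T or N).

Answer: T T T T T T N N T N T N T

Derivation:
Ev 1: PC=5 idx=1 pred=T actual=T -> ctr[1]=3
Ev 2: PC=6 idx=2 pred=T actual=T -> ctr[2]=3
Ev 3: PC=1 idx=1 pred=T actual=N -> ctr[1]=2
Ev 4: PC=1 idx=1 pred=T actual=N -> ctr[1]=1
Ev 5: PC=6 idx=2 pred=T actual=N -> ctr[2]=2
Ev 6: PC=6 idx=2 pred=T actual=N -> ctr[2]=1
Ev 7: PC=6 idx=2 pred=N actual=N -> ctr[2]=0
Ev 8: PC=1 idx=1 pred=N actual=T -> ctr[1]=2
Ev 9: PC=5 idx=1 pred=T actual=N -> ctr[1]=1
Ev 10: PC=5 idx=1 pred=N actual=T -> ctr[1]=2
Ev 11: PC=5 idx=1 pred=T actual=T -> ctr[1]=3
Ev 12: PC=2 idx=2 pred=N actual=T -> ctr[2]=1
Ev 13: PC=5 idx=1 pred=T actual=T -> ctr[1]=3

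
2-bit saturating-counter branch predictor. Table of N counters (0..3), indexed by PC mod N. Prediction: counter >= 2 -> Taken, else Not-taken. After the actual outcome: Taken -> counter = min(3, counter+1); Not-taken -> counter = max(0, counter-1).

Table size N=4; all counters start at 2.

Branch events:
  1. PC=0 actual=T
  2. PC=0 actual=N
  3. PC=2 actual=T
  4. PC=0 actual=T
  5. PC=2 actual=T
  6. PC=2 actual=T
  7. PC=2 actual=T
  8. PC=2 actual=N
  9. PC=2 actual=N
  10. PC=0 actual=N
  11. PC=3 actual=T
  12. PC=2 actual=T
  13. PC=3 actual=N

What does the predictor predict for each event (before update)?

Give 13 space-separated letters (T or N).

Ev 1: PC=0 idx=0 pred=T actual=T -> ctr[0]=3
Ev 2: PC=0 idx=0 pred=T actual=N -> ctr[0]=2
Ev 3: PC=2 idx=2 pred=T actual=T -> ctr[2]=3
Ev 4: PC=0 idx=0 pred=T actual=T -> ctr[0]=3
Ev 5: PC=2 idx=2 pred=T actual=T -> ctr[2]=3
Ev 6: PC=2 idx=2 pred=T actual=T -> ctr[2]=3
Ev 7: PC=2 idx=2 pred=T actual=T -> ctr[2]=3
Ev 8: PC=2 idx=2 pred=T actual=N -> ctr[2]=2
Ev 9: PC=2 idx=2 pred=T actual=N -> ctr[2]=1
Ev 10: PC=0 idx=0 pred=T actual=N -> ctr[0]=2
Ev 11: PC=3 idx=3 pred=T actual=T -> ctr[3]=3
Ev 12: PC=2 idx=2 pred=N actual=T -> ctr[2]=2
Ev 13: PC=3 idx=3 pred=T actual=N -> ctr[3]=2

Answer: T T T T T T T T T T T N T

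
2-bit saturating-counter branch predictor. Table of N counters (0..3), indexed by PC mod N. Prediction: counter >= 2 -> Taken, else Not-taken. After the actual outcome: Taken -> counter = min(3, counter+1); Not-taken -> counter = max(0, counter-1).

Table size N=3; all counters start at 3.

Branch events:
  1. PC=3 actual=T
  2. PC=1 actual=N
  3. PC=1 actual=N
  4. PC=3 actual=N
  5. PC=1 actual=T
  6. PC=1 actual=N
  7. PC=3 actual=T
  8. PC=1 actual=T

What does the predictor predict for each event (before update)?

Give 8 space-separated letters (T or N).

Ev 1: PC=3 idx=0 pred=T actual=T -> ctr[0]=3
Ev 2: PC=1 idx=1 pred=T actual=N -> ctr[1]=2
Ev 3: PC=1 idx=1 pred=T actual=N -> ctr[1]=1
Ev 4: PC=3 idx=0 pred=T actual=N -> ctr[0]=2
Ev 5: PC=1 idx=1 pred=N actual=T -> ctr[1]=2
Ev 6: PC=1 idx=1 pred=T actual=N -> ctr[1]=1
Ev 7: PC=3 idx=0 pred=T actual=T -> ctr[0]=3
Ev 8: PC=1 idx=1 pred=N actual=T -> ctr[1]=2

Answer: T T T T N T T N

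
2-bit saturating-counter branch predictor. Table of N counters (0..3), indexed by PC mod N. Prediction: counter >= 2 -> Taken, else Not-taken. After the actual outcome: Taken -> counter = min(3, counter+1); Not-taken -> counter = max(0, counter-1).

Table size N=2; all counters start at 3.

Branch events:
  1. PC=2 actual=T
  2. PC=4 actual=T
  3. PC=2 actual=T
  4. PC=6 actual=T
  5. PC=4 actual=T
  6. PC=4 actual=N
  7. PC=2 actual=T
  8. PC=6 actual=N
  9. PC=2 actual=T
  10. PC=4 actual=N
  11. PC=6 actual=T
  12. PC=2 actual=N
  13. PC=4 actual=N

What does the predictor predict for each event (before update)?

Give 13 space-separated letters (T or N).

Ev 1: PC=2 idx=0 pred=T actual=T -> ctr[0]=3
Ev 2: PC=4 idx=0 pred=T actual=T -> ctr[0]=3
Ev 3: PC=2 idx=0 pred=T actual=T -> ctr[0]=3
Ev 4: PC=6 idx=0 pred=T actual=T -> ctr[0]=3
Ev 5: PC=4 idx=0 pred=T actual=T -> ctr[0]=3
Ev 6: PC=4 idx=0 pred=T actual=N -> ctr[0]=2
Ev 7: PC=2 idx=0 pred=T actual=T -> ctr[0]=3
Ev 8: PC=6 idx=0 pred=T actual=N -> ctr[0]=2
Ev 9: PC=2 idx=0 pred=T actual=T -> ctr[0]=3
Ev 10: PC=4 idx=0 pred=T actual=N -> ctr[0]=2
Ev 11: PC=6 idx=0 pred=T actual=T -> ctr[0]=3
Ev 12: PC=2 idx=0 pred=T actual=N -> ctr[0]=2
Ev 13: PC=4 idx=0 pred=T actual=N -> ctr[0]=1

Answer: T T T T T T T T T T T T T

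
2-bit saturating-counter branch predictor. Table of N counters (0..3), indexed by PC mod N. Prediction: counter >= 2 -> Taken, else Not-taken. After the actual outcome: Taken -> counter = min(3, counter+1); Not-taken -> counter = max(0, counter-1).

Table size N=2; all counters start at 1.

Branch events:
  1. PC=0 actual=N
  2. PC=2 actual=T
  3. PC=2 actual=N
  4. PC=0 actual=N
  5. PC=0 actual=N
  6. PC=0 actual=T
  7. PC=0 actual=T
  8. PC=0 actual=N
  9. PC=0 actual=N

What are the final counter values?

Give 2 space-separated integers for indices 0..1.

Answer: 0 1

Derivation:
Ev 1: PC=0 idx=0 pred=N actual=N -> ctr[0]=0
Ev 2: PC=2 idx=0 pred=N actual=T -> ctr[0]=1
Ev 3: PC=2 idx=0 pred=N actual=N -> ctr[0]=0
Ev 4: PC=0 idx=0 pred=N actual=N -> ctr[0]=0
Ev 5: PC=0 idx=0 pred=N actual=N -> ctr[0]=0
Ev 6: PC=0 idx=0 pred=N actual=T -> ctr[0]=1
Ev 7: PC=0 idx=0 pred=N actual=T -> ctr[0]=2
Ev 8: PC=0 idx=0 pred=T actual=N -> ctr[0]=1
Ev 9: PC=0 idx=0 pred=N actual=N -> ctr[0]=0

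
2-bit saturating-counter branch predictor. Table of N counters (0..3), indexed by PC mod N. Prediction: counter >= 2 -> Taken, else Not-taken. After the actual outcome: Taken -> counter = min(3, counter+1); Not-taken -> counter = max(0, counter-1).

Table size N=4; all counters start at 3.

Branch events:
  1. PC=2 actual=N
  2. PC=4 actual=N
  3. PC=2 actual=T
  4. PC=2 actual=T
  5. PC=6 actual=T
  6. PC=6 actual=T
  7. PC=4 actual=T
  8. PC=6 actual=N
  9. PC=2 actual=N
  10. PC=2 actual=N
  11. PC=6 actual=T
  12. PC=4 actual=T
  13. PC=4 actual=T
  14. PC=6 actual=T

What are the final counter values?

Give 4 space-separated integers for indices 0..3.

Answer: 3 3 2 3

Derivation:
Ev 1: PC=2 idx=2 pred=T actual=N -> ctr[2]=2
Ev 2: PC=4 idx=0 pred=T actual=N -> ctr[0]=2
Ev 3: PC=2 idx=2 pred=T actual=T -> ctr[2]=3
Ev 4: PC=2 idx=2 pred=T actual=T -> ctr[2]=3
Ev 5: PC=6 idx=2 pred=T actual=T -> ctr[2]=3
Ev 6: PC=6 idx=2 pred=T actual=T -> ctr[2]=3
Ev 7: PC=4 idx=0 pred=T actual=T -> ctr[0]=3
Ev 8: PC=6 idx=2 pred=T actual=N -> ctr[2]=2
Ev 9: PC=2 idx=2 pred=T actual=N -> ctr[2]=1
Ev 10: PC=2 idx=2 pred=N actual=N -> ctr[2]=0
Ev 11: PC=6 idx=2 pred=N actual=T -> ctr[2]=1
Ev 12: PC=4 idx=0 pred=T actual=T -> ctr[0]=3
Ev 13: PC=4 idx=0 pred=T actual=T -> ctr[0]=3
Ev 14: PC=6 idx=2 pred=N actual=T -> ctr[2]=2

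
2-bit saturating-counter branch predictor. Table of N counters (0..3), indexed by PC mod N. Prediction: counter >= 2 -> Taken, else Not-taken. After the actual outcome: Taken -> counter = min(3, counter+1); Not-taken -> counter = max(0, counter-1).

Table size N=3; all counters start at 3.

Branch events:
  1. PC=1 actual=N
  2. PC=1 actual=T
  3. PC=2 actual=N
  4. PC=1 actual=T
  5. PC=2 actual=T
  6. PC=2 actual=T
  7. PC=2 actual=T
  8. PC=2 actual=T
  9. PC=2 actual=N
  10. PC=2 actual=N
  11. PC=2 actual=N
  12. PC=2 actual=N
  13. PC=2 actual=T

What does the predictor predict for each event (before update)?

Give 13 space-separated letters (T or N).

Answer: T T T T T T T T T T N N N

Derivation:
Ev 1: PC=1 idx=1 pred=T actual=N -> ctr[1]=2
Ev 2: PC=1 idx=1 pred=T actual=T -> ctr[1]=3
Ev 3: PC=2 idx=2 pred=T actual=N -> ctr[2]=2
Ev 4: PC=1 idx=1 pred=T actual=T -> ctr[1]=3
Ev 5: PC=2 idx=2 pred=T actual=T -> ctr[2]=3
Ev 6: PC=2 idx=2 pred=T actual=T -> ctr[2]=3
Ev 7: PC=2 idx=2 pred=T actual=T -> ctr[2]=3
Ev 8: PC=2 idx=2 pred=T actual=T -> ctr[2]=3
Ev 9: PC=2 idx=2 pred=T actual=N -> ctr[2]=2
Ev 10: PC=2 idx=2 pred=T actual=N -> ctr[2]=1
Ev 11: PC=2 idx=2 pred=N actual=N -> ctr[2]=0
Ev 12: PC=2 idx=2 pred=N actual=N -> ctr[2]=0
Ev 13: PC=2 idx=2 pred=N actual=T -> ctr[2]=1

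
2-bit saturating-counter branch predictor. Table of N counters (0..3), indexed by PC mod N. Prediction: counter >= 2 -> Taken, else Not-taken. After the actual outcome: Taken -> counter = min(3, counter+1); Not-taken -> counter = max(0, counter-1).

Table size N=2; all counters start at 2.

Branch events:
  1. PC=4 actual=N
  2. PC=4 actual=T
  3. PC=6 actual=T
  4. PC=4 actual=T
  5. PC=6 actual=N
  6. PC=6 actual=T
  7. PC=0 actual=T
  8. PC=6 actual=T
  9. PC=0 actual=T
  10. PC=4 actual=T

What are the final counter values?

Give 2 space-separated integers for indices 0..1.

Ev 1: PC=4 idx=0 pred=T actual=N -> ctr[0]=1
Ev 2: PC=4 idx=0 pred=N actual=T -> ctr[0]=2
Ev 3: PC=6 idx=0 pred=T actual=T -> ctr[0]=3
Ev 4: PC=4 idx=0 pred=T actual=T -> ctr[0]=3
Ev 5: PC=6 idx=0 pred=T actual=N -> ctr[0]=2
Ev 6: PC=6 idx=0 pred=T actual=T -> ctr[0]=3
Ev 7: PC=0 idx=0 pred=T actual=T -> ctr[0]=3
Ev 8: PC=6 idx=0 pred=T actual=T -> ctr[0]=3
Ev 9: PC=0 idx=0 pred=T actual=T -> ctr[0]=3
Ev 10: PC=4 idx=0 pred=T actual=T -> ctr[0]=3

Answer: 3 2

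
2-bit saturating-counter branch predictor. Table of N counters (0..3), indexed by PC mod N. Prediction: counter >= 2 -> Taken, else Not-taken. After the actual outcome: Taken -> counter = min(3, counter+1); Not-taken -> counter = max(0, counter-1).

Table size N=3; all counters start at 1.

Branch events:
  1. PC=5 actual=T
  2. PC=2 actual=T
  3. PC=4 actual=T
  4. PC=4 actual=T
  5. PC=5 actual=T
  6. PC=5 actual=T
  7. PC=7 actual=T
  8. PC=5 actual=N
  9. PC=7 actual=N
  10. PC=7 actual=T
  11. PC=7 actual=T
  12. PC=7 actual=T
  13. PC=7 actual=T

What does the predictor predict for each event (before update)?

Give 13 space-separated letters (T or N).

Answer: N T N T T T T T T T T T T

Derivation:
Ev 1: PC=5 idx=2 pred=N actual=T -> ctr[2]=2
Ev 2: PC=2 idx=2 pred=T actual=T -> ctr[2]=3
Ev 3: PC=4 idx=1 pred=N actual=T -> ctr[1]=2
Ev 4: PC=4 idx=1 pred=T actual=T -> ctr[1]=3
Ev 5: PC=5 idx=2 pred=T actual=T -> ctr[2]=3
Ev 6: PC=5 idx=2 pred=T actual=T -> ctr[2]=3
Ev 7: PC=7 idx=1 pred=T actual=T -> ctr[1]=3
Ev 8: PC=5 idx=2 pred=T actual=N -> ctr[2]=2
Ev 9: PC=7 idx=1 pred=T actual=N -> ctr[1]=2
Ev 10: PC=7 idx=1 pred=T actual=T -> ctr[1]=3
Ev 11: PC=7 idx=1 pred=T actual=T -> ctr[1]=3
Ev 12: PC=7 idx=1 pred=T actual=T -> ctr[1]=3
Ev 13: PC=7 idx=1 pred=T actual=T -> ctr[1]=3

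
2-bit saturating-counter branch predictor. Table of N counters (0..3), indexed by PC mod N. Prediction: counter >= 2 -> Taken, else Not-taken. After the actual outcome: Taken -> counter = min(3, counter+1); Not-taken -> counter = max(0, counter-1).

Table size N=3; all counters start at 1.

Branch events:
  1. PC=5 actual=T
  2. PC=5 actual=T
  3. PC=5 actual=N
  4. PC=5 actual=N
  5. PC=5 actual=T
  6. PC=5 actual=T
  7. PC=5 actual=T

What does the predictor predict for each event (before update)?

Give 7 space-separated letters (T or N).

Answer: N T T T N T T

Derivation:
Ev 1: PC=5 idx=2 pred=N actual=T -> ctr[2]=2
Ev 2: PC=5 idx=2 pred=T actual=T -> ctr[2]=3
Ev 3: PC=5 idx=2 pred=T actual=N -> ctr[2]=2
Ev 4: PC=5 idx=2 pred=T actual=N -> ctr[2]=1
Ev 5: PC=5 idx=2 pred=N actual=T -> ctr[2]=2
Ev 6: PC=5 idx=2 pred=T actual=T -> ctr[2]=3
Ev 7: PC=5 idx=2 pred=T actual=T -> ctr[2]=3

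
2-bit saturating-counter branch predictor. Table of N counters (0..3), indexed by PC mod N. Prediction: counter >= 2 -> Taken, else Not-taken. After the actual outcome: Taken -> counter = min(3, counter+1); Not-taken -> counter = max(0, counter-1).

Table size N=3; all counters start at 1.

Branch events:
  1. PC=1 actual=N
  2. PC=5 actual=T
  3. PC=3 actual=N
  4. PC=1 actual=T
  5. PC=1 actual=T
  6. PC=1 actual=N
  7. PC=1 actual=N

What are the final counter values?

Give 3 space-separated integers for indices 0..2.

Ev 1: PC=1 idx=1 pred=N actual=N -> ctr[1]=0
Ev 2: PC=5 idx=2 pred=N actual=T -> ctr[2]=2
Ev 3: PC=3 idx=0 pred=N actual=N -> ctr[0]=0
Ev 4: PC=1 idx=1 pred=N actual=T -> ctr[1]=1
Ev 5: PC=1 idx=1 pred=N actual=T -> ctr[1]=2
Ev 6: PC=1 idx=1 pred=T actual=N -> ctr[1]=1
Ev 7: PC=1 idx=1 pred=N actual=N -> ctr[1]=0

Answer: 0 0 2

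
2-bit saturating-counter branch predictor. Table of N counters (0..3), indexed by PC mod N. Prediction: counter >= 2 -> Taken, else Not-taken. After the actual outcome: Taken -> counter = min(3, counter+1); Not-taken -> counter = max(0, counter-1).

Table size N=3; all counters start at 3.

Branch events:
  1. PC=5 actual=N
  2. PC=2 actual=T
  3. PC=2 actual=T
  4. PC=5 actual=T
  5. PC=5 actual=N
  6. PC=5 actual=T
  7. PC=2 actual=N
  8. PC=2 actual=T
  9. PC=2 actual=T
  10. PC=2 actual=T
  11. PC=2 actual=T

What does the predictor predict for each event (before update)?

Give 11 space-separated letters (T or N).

Answer: T T T T T T T T T T T

Derivation:
Ev 1: PC=5 idx=2 pred=T actual=N -> ctr[2]=2
Ev 2: PC=2 idx=2 pred=T actual=T -> ctr[2]=3
Ev 3: PC=2 idx=2 pred=T actual=T -> ctr[2]=3
Ev 4: PC=5 idx=2 pred=T actual=T -> ctr[2]=3
Ev 5: PC=5 idx=2 pred=T actual=N -> ctr[2]=2
Ev 6: PC=5 idx=2 pred=T actual=T -> ctr[2]=3
Ev 7: PC=2 idx=2 pred=T actual=N -> ctr[2]=2
Ev 8: PC=2 idx=2 pred=T actual=T -> ctr[2]=3
Ev 9: PC=2 idx=2 pred=T actual=T -> ctr[2]=3
Ev 10: PC=2 idx=2 pred=T actual=T -> ctr[2]=3
Ev 11: PC=2 idx=2 pred=T actual=T -> ctr[2]=3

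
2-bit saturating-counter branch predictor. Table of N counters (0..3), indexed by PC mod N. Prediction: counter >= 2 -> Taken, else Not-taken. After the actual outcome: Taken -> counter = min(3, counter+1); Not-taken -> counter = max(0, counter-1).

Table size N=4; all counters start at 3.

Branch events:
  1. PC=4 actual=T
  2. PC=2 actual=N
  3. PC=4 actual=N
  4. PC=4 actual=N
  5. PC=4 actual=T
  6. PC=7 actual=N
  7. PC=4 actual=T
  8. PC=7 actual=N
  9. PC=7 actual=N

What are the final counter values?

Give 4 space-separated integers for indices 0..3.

Ev 1: PC=4 idx=0 pred=T actual=T -> ctr[0]=3
Ev 2: PC=2 idx=2 pred=T actual=N -> ctr[2]=2
Ev 3: PC=4 idx=0 pred=T actual=N -> ctr[0]=2
Ev 4: PC=4 idx=0 pred=T actual=N -> ctr[0]=1
Ev 5: PC=4 idx=0 pred=N actual=T -> ctr[0]=2
Ev 6: PC=7 idx=3 pred=T actual=N -> ctr[3]=2
Ev 7: PC=4 idx=0 pred=T actual=T -> ctr[0]=3
Ev 8: PC=7 idx=3 pred=T actual=N -> ctr[3]=1
Ev 9: PC=7 idx=3 pred=N actual=N -> ctr[3]=0

Answer: 3 3 2 0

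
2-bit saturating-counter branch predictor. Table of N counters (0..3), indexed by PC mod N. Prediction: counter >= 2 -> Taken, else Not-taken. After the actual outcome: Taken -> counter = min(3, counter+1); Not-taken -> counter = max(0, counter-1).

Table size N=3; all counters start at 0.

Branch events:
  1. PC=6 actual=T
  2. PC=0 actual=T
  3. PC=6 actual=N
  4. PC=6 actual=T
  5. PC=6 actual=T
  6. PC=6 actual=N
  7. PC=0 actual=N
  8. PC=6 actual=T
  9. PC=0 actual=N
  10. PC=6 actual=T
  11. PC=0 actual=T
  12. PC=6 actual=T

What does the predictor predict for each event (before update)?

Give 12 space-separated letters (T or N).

Ev 1: PC=6 idx=0 pred=N actual=T -> ctr[0]=1
Ev 2: PC=0 idx=0 pred=N actual=T -> ctr[0]=2
Ev 3: PC=6 idx=0 pred=T actual=N -> ctr[0]=1
Ev 4: PC=6 idx=0 pred=N actual=T -> ctr[0]=2
Ev 5: PC=6 idx=0 pred=T actual=T -> ctr[0]=3
Ev 6: PC=6 idx=0 pred=T actual=N -> ctr[0]=2
Ev 7: PC=0 idx=0 pred=T actual=N -> ctr[0]=1
Ev 8: PC=6 idx=0 pred=N actual=T -> ctr[0]=2
Ev 9: PC=0 idx=0 pred=T actual=N -> ctr[0]=1
Ev 10: PC=6 idx=0 pred=N actual=T -> ctr[0]=2
Ev 11: PC=0 idx=0 pred=T actual=T -> ctr[0]=3
Ev 12: PC=6 idx=0 pred=T actual=T -> ctr[0]=3

Answer: N N T N T T T N T N T T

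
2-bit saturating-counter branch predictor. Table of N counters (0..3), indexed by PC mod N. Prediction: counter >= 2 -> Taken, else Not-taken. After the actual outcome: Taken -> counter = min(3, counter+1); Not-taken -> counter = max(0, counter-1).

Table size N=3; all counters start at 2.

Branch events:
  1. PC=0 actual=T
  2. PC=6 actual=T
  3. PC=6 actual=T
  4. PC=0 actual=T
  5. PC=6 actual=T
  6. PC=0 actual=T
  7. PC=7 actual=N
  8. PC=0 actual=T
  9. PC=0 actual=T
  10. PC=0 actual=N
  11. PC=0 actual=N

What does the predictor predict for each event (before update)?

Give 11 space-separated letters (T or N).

Ev 1: PC=0 idx=0 pred=T actual=T -> ctr[0]=3
Ev 2: PC=6 idx=0 pred=T actual=T -> ctr[0]=3
Ev 3: PC=6 idx=0 pred=T actual=T -> ctr[0]=3
Ev 4: PC=0 idx=0 pred=T actual=T -> ctr[0]=3
Ev 5: PC=6 idx=0 pred=T actual=T -> ctr[0]=3
Ev 6: PC=0 idx=0 pred=T actual=T -> ctr[0]=3
Ev 7: PC=7 idx=1 pred=T actual=N -> ctr[1]=1
Ev 8: PC=0 idx=0 pred=T actual=T -> ctr[0]=3
Ev 9: PC=0 idx=0 pred=T actual=T -> ctr[0]=3
Ev 10: PC=0 idx=0 pred=T actual=N -> ctr[0]=2
Ev 11: PC=0 idx=0 pred=T actual=N -> ctr[0]=1

Answer: T T T T T T T T T T T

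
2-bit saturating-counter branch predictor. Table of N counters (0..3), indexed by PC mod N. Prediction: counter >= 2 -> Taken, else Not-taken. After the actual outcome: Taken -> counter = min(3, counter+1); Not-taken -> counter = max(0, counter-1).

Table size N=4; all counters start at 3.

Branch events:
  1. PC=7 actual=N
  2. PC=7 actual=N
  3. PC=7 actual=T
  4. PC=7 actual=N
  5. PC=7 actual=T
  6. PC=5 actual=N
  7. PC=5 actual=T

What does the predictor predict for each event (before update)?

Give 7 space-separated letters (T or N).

Ev 1: PC=7 idx=3 pred=T actual=N -> ctr[3]=2
Ev 2: PC=7 idx=3 pred=T actual=N -> ctr[3]=1
Ev 3: PC=7 idx=3 pred=N actual=T -> ctr[3]=2
Ev 4: PC=7 idx=3 pred=T actual=N -> ctr[3]=1
Ev 5: PC=7 idx=3 pred=N actual=T -> ctr[3]=2
Ev 6: PC=5 idx=1 pred=T actual=N -> ctr[1]=2
Ev 7: PC=5 idx=1 pred=T actual=T -> ctr[1]=3

Answer: T T N T N T T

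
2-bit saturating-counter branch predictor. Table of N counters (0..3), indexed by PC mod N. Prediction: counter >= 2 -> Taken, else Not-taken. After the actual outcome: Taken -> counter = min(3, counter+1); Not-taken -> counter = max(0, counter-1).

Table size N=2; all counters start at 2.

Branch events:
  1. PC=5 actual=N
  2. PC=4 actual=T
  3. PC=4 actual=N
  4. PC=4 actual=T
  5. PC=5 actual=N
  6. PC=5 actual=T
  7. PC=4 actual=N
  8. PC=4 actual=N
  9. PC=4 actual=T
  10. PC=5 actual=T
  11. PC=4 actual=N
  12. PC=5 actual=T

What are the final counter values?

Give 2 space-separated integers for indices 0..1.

Ev 1: PC=5 idx=1 pred=T actual=N -> ctr[1]=1
Ev 2: PC=4 idx=0 pred=T actual=T -> ctr[0]=3
Ev 3: PC=4 idx=0 pred=T actual=N -> ctr[0]=2
Ev 4: PC=4 idx=0 pred=T actual=T -> ctr[0]=3
Ev 5: PC=5 idx=1 pred=N actual=N -> ctr[1]=0
Ev 6: PC=5 idx=1 pred=N actual=T -> ctr[1]=1
Ev 7: PC=4 idx=0 pred=T actual=N -> ctr[0]=2
Ev 8: PC=4 idx=0 pred=T actual=N -> ctr[0]=1
Ev 9: PC=4 idx=0 pred=N actual=T -> ctr[0]=2
Ev 10: PC=5 idx=1 pred=N actual=T -> ctr[1]=2
Ev 11: PC=4 idx=0 pred=T actual=N -> ctr[0]=1
Ev 12: PC=5 idx=1 pred=T actual=T -> ctr[1]=3

Answer: 1 3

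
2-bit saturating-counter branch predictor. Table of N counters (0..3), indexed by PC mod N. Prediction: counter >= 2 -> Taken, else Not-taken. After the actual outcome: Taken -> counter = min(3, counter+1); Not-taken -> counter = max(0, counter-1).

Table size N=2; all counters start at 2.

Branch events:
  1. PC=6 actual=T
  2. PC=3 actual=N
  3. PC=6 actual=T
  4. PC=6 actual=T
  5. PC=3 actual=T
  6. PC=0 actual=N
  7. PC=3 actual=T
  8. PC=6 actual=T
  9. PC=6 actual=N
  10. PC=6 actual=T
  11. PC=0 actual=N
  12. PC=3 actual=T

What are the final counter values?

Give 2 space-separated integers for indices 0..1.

Ev 1: PC=6 idx=0 pred=T actual=T -> ctr[0]=3
Ev 2: PC=3 idx=1 pred=T actual=N -> ctr[1]=1
Ev 3: PC=6 idx=0 pred=T actual=T -> ctr[0]=3
Ev 4: PC=6 idx=0 pred=T actual=T -> ctr[0]=3
Ev 5: PC=3 idx=1 pred=N actual=T -> ctr[1]=2
Ev 6: PC=0 idx=0 pred=T actual=N -> ctr[0]=2
Ev 7: PC=3 idx=1 pred=T actual=T -> ctr[1]=3
Ev 8: PC=6 idx=0 pred=T actual=T -> ctr[0]=3
Ev 9: PC=6 idx=0 pred=T actual=N -> ctr[0]=2
Ev 10: PC=6 idx=0 pred=T actual=T -> ctr[0]=3
Ev 11: PC=0 idx=0 pred=T actual=N -> ctr[0]=2
Ev 12: PC=3 idx=1 pred=T actual=T -> ctr[1]=3

Answer: 2 3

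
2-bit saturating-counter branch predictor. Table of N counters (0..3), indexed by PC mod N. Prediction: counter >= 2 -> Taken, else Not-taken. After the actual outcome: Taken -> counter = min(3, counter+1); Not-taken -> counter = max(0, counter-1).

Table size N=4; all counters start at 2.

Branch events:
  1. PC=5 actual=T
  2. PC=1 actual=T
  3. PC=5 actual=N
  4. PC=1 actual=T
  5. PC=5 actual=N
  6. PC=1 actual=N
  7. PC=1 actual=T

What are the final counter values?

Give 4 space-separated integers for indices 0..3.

Answer: 2 2 2 2

Derivation:
Ev 1: PC=5 idx=1 pred=T actual=T -> ctr[1]=3
Ev 2: PC=1 idx=1 pred=T actual=T -> ctr[1]=3
Ev 3: PC=5 idx=1 pred=T actual=N -> ctr[1]=2
Ev 4: PC=1 idx=1 pred=T actual=T -> ctr[1]=3
Ev 5: PC=5 idx=1 pred=T actual=N -> ctr[1]=2
Ev 6: PC=1 idx=1 pred=T actual=N -> ctr[1]=1
Ev 7: PC=1 idx=1 pred=N actual=T -> ctr[1]=2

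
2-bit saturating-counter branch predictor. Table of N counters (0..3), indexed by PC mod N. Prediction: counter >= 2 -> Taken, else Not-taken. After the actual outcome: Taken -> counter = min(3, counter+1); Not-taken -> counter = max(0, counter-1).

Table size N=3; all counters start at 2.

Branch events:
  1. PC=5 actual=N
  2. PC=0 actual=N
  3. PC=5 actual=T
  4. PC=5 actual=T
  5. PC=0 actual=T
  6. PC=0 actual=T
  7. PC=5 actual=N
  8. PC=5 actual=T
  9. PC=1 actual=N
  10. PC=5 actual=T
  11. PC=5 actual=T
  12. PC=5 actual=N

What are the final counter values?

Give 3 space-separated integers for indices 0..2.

Answer: 3 1 2

Derivation:
Ev 1: PC=5 idx=2 pred=T actual=N -> ctr[2]=1
Ev 2: PC=0 idx=0 pred=T actual=N -> ctr[0]=1
Ev 3: PC=5 idx=2 pred=N actual=T -> ctr[2]=2
Ev 4: PC=5 idx=2 pred=T actual=T -> ctr[2]=3
Ev 5: PC=0 idx=0 pred=N actual=T -> ctr[0]=2
Ev 6: PC=0 idx=0 pred=T actual=T -> ctr[0]=3
Ev 7: PC=5 idx=2 pred=T actual=N -> ctr[2]=2
Ev 8: PC=5 idx=2 pred=T actual=T -> ctr[2]=3
Ev 9: PC=1 idx=1 pred=T actual=N -> ctr[1]=1
Ev 10: PC=5 idx=2 pred=T actual=T -> ctr[2]=3
Ev 11: PC=5 idx=2 pred=T actual=T -> ctr[2]=3
Ev 12: PC=5 idx=2 pred=T actual=N -> ctr[2]=2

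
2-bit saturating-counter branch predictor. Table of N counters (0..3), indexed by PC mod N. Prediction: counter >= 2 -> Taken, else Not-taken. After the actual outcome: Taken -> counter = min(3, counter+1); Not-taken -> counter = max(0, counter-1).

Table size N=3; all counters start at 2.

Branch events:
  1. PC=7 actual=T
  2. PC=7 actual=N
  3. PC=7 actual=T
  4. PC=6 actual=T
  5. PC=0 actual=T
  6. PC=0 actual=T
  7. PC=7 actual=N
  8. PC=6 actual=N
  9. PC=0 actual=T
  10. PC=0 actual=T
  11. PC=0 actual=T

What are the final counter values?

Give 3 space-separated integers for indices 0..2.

Answer: 3 2 2

Derivation:
Ev 1: PC=7 idx=1 pred=T actual=T -> ctr[1]=3
Ev 2: PC=7 idx=1 pred=T actual=N -> ctr[1]=2
Ev 3: PC=7 idx=1 pred=T actual=T -> ctr[1]=3
Ev 4: PC=6 idx=0 pred=T actual=T -> ctr[0]=3
Ev 5: PC=0 idx=0 pred=T actual=T -> ctr[0]=3
Ev 6: PC=0 idx=0 pred=T actual=T -> ctr[0]=3
Ev 7: PC=7 idx=1 pred=T actual=N -> ctr[1]=2
Ev 8: PC=6 idx=0 pred=T actual=N -> ctr[0]=2
Ev 9: PC=0 idx=0 pred=T actual=T -> ctr[0]=3
Ev 10: PC=0 idx=0 pred=T actual=T -> ctr[0]=3
Ev 11: PC=0 idx=0 pred=T actual=T -> ctr[0]=3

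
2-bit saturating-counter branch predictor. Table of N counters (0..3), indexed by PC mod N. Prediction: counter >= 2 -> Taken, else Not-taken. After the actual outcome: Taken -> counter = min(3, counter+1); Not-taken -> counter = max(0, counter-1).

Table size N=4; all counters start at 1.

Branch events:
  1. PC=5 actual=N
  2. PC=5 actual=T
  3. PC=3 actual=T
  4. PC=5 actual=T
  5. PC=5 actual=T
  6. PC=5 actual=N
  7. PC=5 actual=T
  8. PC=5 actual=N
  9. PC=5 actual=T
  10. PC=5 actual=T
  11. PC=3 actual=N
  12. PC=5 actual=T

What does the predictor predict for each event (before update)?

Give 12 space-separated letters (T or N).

Answer: N N N N T T T T T T T T

Derivation:
Ev 1: PC=5 idx=1 pred=N actual=N -> ctr[1]=0
Ev 2: PC=5 idx=1 pred=N actual=T -> ctr[1]=1
Ev 3: PC=3 idx=3 pred=N actual=T -> ctr[3]=2
Ev 4: PC=5 idx=1 pred=N actual=T -> ctr[1]=2
Ev 5: PC=5 idx=1 pred=T actual=T -> ctr[1]=3
Ev 6: PC=5 idx=1 pred=T actual=N -> ctr[1]=2
Ev 7: PC=5 idx=1 pred=T actual=T -> ctr[1]=3
Ev 8: PC=5 idx=1 pred=T actual=N -> ctr[1]=2
Ev 9: PC=5 idx=1 pred=T actual=T -> ctr[1]=3
Ev 10: PC=5 idx=1 pred=T actual=T -> ctr[1]=3
Ev 11: PC=3 idx=3 pred=T actual=N -> ctr[3]=1
Ev 12: PC=5 idx=1 pred=T actual=T -> ctr[1]=3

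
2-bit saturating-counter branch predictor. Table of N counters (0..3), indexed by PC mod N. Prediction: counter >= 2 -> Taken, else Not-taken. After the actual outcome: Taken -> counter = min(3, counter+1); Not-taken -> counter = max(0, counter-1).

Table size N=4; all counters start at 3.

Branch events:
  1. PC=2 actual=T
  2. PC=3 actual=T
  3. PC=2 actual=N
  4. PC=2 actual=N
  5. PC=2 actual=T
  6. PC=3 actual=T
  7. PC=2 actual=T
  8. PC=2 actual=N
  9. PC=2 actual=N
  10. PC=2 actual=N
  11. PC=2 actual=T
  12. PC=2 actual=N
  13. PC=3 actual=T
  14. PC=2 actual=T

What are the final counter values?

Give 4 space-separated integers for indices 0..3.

Ev 1: PC=2 idx=2 pred=T actual=T -> ctr[2]=3
Ev 2: PC=3 idx=3 pred=T actual=T -> ctr[3]=3
Ev 3: PC=2 idx=2 pred=T actual=N -> ctr[2]=2
Ev 4: PC=2 idx=2 pred=T actual=N -> ctr[2]=1
Ev 5: PC=2 idx=2 pred=N actual=T -> ctr[2]=2
Ev 6: PC=3 idx=3 pred=T actual=T -> ctr[3]=3
Ev 7: PC=2 idx=2 pred=T actual=T -> ctr[2]=3
Ev 8: PC=2 idx=2 pred=T actual=N -> ctr[2]=2
Ev 9: PC=2 idx=2 pred=T actual=N -> ctr[2]=1
Ev 10: PC=2 idx=2 pred=N actual=N -> ctr[2]=0
Ev 11: PC=2 idx=2 pred=N actual=T -> ctr[2]=1
Ev 12: PC=2 idx=2 pred=N actual=N -> ctr[2]=0
Ev 13: PC=3 idx=3 pred=T actual=T -> ctr[3]=3
Ev 14: PC=2 idx=2 pred=N actual=T -> ctr[2]=1

Answer: 3 3 1 3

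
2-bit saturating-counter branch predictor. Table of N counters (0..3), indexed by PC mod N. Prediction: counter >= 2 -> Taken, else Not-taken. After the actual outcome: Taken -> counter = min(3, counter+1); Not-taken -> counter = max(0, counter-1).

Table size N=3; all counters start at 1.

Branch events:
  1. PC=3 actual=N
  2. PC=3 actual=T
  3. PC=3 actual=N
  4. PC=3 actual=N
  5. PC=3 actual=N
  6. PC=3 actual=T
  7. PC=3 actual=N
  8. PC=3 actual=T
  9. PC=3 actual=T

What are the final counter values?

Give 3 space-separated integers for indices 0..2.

Ev 1: PC=3 idx=0 pred=N actual=N -> ctr[0]=0
Ev 2: PC=3 idx=0 pred=N actual=T -> ctr[0]=1
Ev 3: PC=3 idx=0 pred=N actual=N -> ctr[0]=0
Ev 4: PC=3 idx=0 pred=N actual=N -> ctr[0]=0
Ev 5: PC=3 idx=0 pred=N actual=N -> ctr[0]=0
Ev 6: PC=3 idx=0 pred=N actual=T -> ctr[0]=1
Ev 7: PC=3 idx=0 pred=N actual=N -> ctr[0]=0
Ev 8: PC=3 idx=0 pred=N actual=T -> ctr[0]=1
Ev 9: PC=3 idx=0 pred=N actual=T -> ctr[0]=2

Answer: 2 1 1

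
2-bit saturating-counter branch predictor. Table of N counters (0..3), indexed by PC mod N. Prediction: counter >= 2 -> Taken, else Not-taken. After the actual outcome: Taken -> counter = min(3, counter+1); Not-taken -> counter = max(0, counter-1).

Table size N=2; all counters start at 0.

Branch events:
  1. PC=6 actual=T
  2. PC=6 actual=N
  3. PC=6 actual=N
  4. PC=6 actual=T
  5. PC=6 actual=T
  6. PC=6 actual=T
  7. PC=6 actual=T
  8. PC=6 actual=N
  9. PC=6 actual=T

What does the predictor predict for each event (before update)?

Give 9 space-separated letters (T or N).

Answer: N N N N N T T T T

Derivation:
Ev 1: PC=6 idx=0 pred=N actual=T -> ctr[0]=1
Ev 2: PC=6 idx=0 pred=N actual=N -> ctr[0]=0
Ev 3: PC=6 idx=0 pred=N actual=N -> ctr[0]=0
Ev 4: PC=6 idx=0 pred=N actual=T -> ctr[0]=1
Ev 5: PC=6 idx=0 pred=N actual=T -> ctr[0]=2
Ev 6: PC=6 idx=0 pred=T actual=T -> ctr[0]=3
Ev 7: PC=6 idx=0 pred=T actual=T -> ctr[0]=3
Ev 8: PC=6 idx=0 pred=T actual=N -> ctr[0]=2
Ev 9: PC=6 idx=0 pred=T actual=T -> ctr[0]=3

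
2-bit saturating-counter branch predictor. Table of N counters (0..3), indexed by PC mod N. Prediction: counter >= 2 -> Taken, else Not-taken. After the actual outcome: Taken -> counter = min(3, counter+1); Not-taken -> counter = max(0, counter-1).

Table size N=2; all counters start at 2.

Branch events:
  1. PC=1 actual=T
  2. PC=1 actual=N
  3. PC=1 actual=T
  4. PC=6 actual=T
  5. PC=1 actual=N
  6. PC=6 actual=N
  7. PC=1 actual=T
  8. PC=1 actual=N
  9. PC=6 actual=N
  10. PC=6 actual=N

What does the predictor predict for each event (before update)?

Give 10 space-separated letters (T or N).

Ev 1: PC=1 idx=1 pred=T actual=T -> ctr[1]=3
Ev 2: PC=1 idx=1 pred=T actual=N -> ctr[1]=2
Ev 3: PC=1 idx=1 pred=T actual=T -> ctr[1]=3
Ev 4: PC=6 idx=0 pred=T actual=T -> ctr[0]=3
Ev 5: PC=1 idx=1 pred=T actual=N -> ctr[1]=2
Ev 6: PC=6 idx=0 pred=T actual=N -> ctr[0]=2
Ev 7: PC=1 idx=1 pred=T actual=T -> ctr[1]=3
Ev 8: PC=1 idx=1 pred=T actual=N -> ctr[1]=2
Ev 9: PC=6 idx=0 pred=T actual=N -> ctr[0]=1
Ev 10: PC=6 idx=0 pred=N actual=N -> ctr[0]=0

Answer: T T T T T T T T T N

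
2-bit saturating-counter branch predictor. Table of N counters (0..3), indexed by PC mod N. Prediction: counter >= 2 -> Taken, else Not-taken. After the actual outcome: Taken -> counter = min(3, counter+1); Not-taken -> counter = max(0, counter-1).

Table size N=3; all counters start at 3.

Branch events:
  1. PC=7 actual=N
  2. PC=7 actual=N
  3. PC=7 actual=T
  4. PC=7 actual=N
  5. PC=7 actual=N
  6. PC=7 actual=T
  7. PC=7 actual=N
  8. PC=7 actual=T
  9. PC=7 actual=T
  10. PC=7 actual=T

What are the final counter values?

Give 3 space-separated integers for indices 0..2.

Answer: 3 3 3

Derivation:
Ev 1: PC=7 idx=1 pred=T actual=N -> ctr[1]=2
Ev 2: PC=7 idx=1 pred=T actual=N -> ctr[1]=1
Ev 3: PC=7 idx=1 pred=N actual=T -> ctr[1]=2
Ev 4: PC=7 idx=1 pred=T actual=N -> ctr[1]=1
Ev 5: PC=7 idx=1 pred=N actual=N -> ctr[1]=0
Ev 6: PC=7 idx=1 pred=N actual=T -> ctr[1]=1
Ev 7: PC=7 idx=1 pred=N actual=N -> ctr[1]=0
Ev 8: PC=7 idx=1 pred=N actual=T -> ctr[1]=1
Ev 9: PC=7 idx=1 pred=N actual=T -> ctr[1]=2
Ev 10: PC=7 idx=1 pred=T actual=T -> ctr[1]=3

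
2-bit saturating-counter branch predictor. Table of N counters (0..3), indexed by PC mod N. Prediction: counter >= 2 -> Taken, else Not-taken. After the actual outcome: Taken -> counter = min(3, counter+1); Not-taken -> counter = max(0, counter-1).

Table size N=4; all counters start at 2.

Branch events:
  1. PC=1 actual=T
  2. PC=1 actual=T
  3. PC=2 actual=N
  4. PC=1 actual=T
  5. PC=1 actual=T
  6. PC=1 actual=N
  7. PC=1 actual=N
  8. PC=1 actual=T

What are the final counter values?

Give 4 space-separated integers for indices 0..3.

Ev 1: PC=1 idx=1 pred=T actual=T -> ctr[1]=3
Ev 2: PC=1 idx=1 pred=T actual=T -> ctr[1]=3
Ev 3: PC=2 idx=2 pred=T actual=N -> ctr[2]=1
Ev 4: PC=1 idx=1 pred=T actual=T -> ctr[1]=3
Ev 5: PC=1 idx=1 pred=T actual=T -> ctr[1]=3
Ev 6: PC=1 idx=1 pred=T actual=N -> ctr[1]=2
Ev 7: PC=1 idx=1 pred=T actual=N -> ctr[1]=1
Ev 8: PC=1 idx=1 pred=N actual=T -> ctr[1]=2

Answer: 2 2 1 2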